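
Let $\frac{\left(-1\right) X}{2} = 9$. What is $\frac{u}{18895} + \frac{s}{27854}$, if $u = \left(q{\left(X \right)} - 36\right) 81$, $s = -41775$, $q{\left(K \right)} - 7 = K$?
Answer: $- \frac{895378803}{526301330} \approx -1.7013$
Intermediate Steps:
$X = -18$ ($X = \left(-2\right) 9 = -18$)
$q{\left(K \right)} = 7 + K$
$u = -3807$ ($u = \left(\left(7 - 18\right) - 36\right) 81 = \left(-11 - 36\right) 81 = \left(-47\right) 81 = -3807$)
$\frac{u}{18895} + \frac{s}{27854} = - \frac{3807}{18895} - \frac{41775}{27854} = - \frac{895378803}{526301330}$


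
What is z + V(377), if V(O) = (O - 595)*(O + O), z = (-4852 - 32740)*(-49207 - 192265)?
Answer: 9077251052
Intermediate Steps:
z = 9077415424 (z = -37592*(-241472) = 9077415424)
V(O) = 2*O*(-595 + O) (V(O) = (-595 + O)*(2*O) = 2*O*(-595 + O))
z + V(377) = 9077415424 + 2*377*(-595 + 377) = 9077415424 + 2*377*(-218) = 9077415424 - 164372 = 9077251052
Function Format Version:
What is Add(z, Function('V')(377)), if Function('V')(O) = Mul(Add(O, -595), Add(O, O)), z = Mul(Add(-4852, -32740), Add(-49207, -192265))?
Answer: 9077251052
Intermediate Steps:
z = 9077415424 (z = Mul(-37592, -241472) = 9077415424)
Function('V')(O) = Mul(2, O, Add(-595, O)) (Function('V')(O) = Mul(Add(-595, O), Mul(2, O)) = Mul(2, O, Add(-595, O)))
Add(z, Function('V')(377)) = Add(9077415424, Mul(2, 377, Add(-595, 377))) = Add(9077415424, Mul(2, 377, -218)) = Add(9077415424, -164372) = 9077251052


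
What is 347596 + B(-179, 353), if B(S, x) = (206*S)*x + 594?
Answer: -12668332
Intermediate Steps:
B(S, x) = 594 + 206*S*x (B(S, x) = 206*S*x + 594 = 594 + 206*S*x)
347596 + B(-179, 353) = 347596 + (594 + 206*(-179)*353) = 347596 + (594 - 13016522) = 347596 - 13015928 = -12668332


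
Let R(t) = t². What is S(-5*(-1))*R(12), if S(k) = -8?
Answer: -1152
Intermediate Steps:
S(-5*(-1))*R(12) = -8*12² = -8*144 = -1152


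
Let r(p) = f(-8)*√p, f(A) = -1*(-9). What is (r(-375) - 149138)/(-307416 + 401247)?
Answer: -149138/93831 + 15*I*√15/31277 ≈ -1.5894 + 0.0018574*I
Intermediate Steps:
f(A) = 9
r(p) = 9*√p
(r(-375) - 149138)/(-307416 + 401247) = (9*√(-375) - 149138)/(-307416 + 401247) = (9*(5*I*√15) - 149138)/93831 = (45*I*√15 - 149138)*(1/93831) = (-149138 + 45*I*√15)*(1/93831) = -149138/93831 + 15*I*√15/31277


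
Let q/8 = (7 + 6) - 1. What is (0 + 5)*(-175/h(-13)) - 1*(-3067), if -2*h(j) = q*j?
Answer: 1912933/624 ≈ 3065.6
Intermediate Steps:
q = 96 (q = 8*((7 + 6) - 1) = 8*(13 - 1) = 8*12 = 96)
h(j) = -48*j
(0 + 5)*(-175/h(-13)) - 1*(-3067) = (0 + 5)*(-175/((-48*(-13)))) - 1*(-3067) = 5*(-175/624) + 3067 = -875/624 + 3067 = 1912933/624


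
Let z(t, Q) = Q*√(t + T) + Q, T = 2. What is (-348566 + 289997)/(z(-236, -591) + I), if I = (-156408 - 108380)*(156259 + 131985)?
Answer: 4470194167633047/5825284721631237228523 - 103842837*I*√26/5825284721631237228523 ≈ 7.6738e-7 - 9.0896e-14*I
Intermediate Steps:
z(t, Q) = Q + Q*√(2 + t) (z(t, Q) = Q*√(t + 2) + Q = Q*√(2 + t) + Q = Q + Q*√(2 + t))
I = -76323552272 (I = -264788*288244 = -76323552272)
(-348566 + 289997)/(z(-236, -591) + I) = (-348566 + 289997)/(-591*(1 + √(2 - 236)) - 76323552272) = -58569/(-591*(1 + √(-234)) - 76323552272) = -58569/(-591*(1 + 3*I*√26) - 76323552272) = -58569/((-591 - 1773*I*√26) - 76323552272) = -58569/(-76323552863 - 1773*I*√26)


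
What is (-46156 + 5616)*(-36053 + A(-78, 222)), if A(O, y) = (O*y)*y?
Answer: 157303510700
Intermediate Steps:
A(O, y) = O*y**2
(-46156 + 5616)*(-36053 + A(-78, 222)) = (-46156 + 5616)*(-36053 - 78*222**2) = -40540*(-36053 - 78*49284) = -40540*(-36053 - 3844152) = -40540*(-3880205) = 157303510700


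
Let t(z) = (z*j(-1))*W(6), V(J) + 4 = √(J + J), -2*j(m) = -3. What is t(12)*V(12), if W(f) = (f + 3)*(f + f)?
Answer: -7776 + 3888*√6 ≈ 1747.6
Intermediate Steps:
j(m) = 3/2 (j(m) = -½*(-3) = 3/2)
W(f) = 2*f*(3 + f) (W(f) = (3 + f)*(2*f) = 2*f*(3 + f))
V(J) = -4 + √2*√J (V(J) = -4 + √(J + J) = -4 + √(2*J) = -4 + √2*√J)
t(z) = 162*z (t(z) = (z*(3/2))*(2*6*(3 + 6)) = (3*z/2)*(2*6*9) = (3*z/2)*108 = 162*z)
t(12)*V(12) = (162*12)*(-4 + √2*√12) = 1944*(-4 + √2*(2*√3)) = 1944*(-4 + 2*√6) = -7776 + 3888*√6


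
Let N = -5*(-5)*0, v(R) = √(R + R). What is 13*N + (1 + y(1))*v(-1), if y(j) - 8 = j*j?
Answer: 10*I*√2 ≈ 14.142*I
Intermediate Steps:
y(j) = 8 + j² (y(j) = 8 + j*j = 8 + j²)
v(R) = √2*√R (v(R) = √(2*R) = √2*√R)
N = 0 (N = 25*0 = 0)
13*N + (1 + y(1))*v(-1) = 13*0 + (1 + (8 + 1²))*(√2*√(-1)) = 0 + (1 + (8 + 1))*(√2*I) = 0 + (1 + 9)*(I*√2) = 0 + 10*(I*√2) = 0 + 10*I*√2 = 10*I*√2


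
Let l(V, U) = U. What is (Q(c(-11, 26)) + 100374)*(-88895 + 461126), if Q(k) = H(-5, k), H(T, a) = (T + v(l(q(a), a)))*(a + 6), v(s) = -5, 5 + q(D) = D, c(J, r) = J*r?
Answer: 38404561194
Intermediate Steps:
q(D) = -5 + D
H(T, a) = (-5 + T)*(6 + a) (H(T, a) = (T - 5)*(a + 6) = (-5 + T)*(6 + a))
Q(k) = -60 - 10*k (Q(k) = -30 - 5*k + 6*(-5) - 5*k = -30 - 5*k - 30 - 5*k = -60 - 10*k)
(Q(c(-11, 26)) + 100374)*(-88895 + 461126) = ((-60 - (-110)*26) + 100374)*(-88895 + 461126) = ((-60 - 10*(-286)) + 100374)*372231 = ((-60 + 2860) + 100374)*372231 = (2800 + 100374)*372231 = 103174*372231 = 38404561194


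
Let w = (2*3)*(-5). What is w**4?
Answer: 810000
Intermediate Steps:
w = -30 (w = 6*(-5) = -30)
w**4 = (-30)**4 = 810000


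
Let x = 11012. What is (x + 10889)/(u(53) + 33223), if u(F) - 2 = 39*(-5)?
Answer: 21901/33030 ≈ 0.66306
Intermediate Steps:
u(F) = -193 (u(F) = 2 + 39*(-5) = 2 - 195 = -193)
(x + 10889)/(u(53) + 33223) = (11012 + 10889)/(-193 + 33223) = 21901/33030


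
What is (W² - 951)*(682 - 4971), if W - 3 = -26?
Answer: 1809958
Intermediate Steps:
W = -23 (W = 3 - 26 = -23)
(W² - 951)*(682 - 4971) = ((-23)² - 951)*(682 - 4971) = (529 - 951)*(-4289) = -422*(-4289) = 1809958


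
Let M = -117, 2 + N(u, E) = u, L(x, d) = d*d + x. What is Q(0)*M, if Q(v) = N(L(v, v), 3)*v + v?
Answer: 0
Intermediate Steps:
L(x, d) = x + d² (L(x, d) = d² + x = x + d²)
N(u, E) = -2 + u
Q(v) = v + v*(-2 + v + v²) (Q(v) = (-2 + (v + v²))*v + v = (-2 + v + v²)*v + v = v*(-2 + v + v²) + v = v + v*(-2 + v + v²))
Q(0)*M = (0*(-1 + 0 + 0²))*(-117) = (0*(-1 + 0 + 0))*(-117) = (0*(-1))*(-117) = 0*(-117) = 0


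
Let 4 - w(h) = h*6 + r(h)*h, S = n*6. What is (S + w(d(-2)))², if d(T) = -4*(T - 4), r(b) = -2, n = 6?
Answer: 3136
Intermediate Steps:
d(T) = 16 - 4*T (d(T) = -4*(-4 + T) = 16 - 4*T)
S = 36 (S = 6*6 = 36)
w(h) = 4 - 4*h (w(h) = 4 - (h*6 - 2*h) = 4 - (6*h - 2*h) = 4 - 4*h)
(S + w(d(-2)))² = (36 + (4 - 4*(16 - 4*(-2))))² = (36 + (4 - 4*(16 + 8)))² = (36 + (4 - 4*24))² = (36 + (4 - 96))² = (36 - 92)² = (-56)² = 3136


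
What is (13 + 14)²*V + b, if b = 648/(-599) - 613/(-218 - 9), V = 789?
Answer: 78209306204/135973 ≈ 5.7518e+5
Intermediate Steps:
b = 220091/135973 (b = 648*(-1/599) - 613/(-227) = -648/599 - 613*(-1/227) = -648/599 + 613/227 = 220091/135973 ≈ 1.6186)
(13 + 14)²*V + b = (13 + 14)²*789 + 220091/135973 = 27²*789 + 220091/135973 = 729*789 + 220091/135973 = 575181 + 220091/135973 = 78209306204/135973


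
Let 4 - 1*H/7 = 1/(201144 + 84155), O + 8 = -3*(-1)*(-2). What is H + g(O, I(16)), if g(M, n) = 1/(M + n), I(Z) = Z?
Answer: 2323147/81514 ≈ 28.500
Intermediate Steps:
O = -14 (O = -8 - 3*(-1)*(-2) = -8 + 3*(-2) = -8 - 6 = -14)
H = 1141195/40757 (H = 28 - 7/(201144 + 84155) = 28 - 7/285299 = 28 - 7*1/285299 = 28 - 1/40757 = 1141195/40757 ≈ 28.000)
H + g(O, I(16)) = 1141195/40757 + 1/(-14 + 16) = 1141195/40757 + 1/2 = 1141195/40757 + ½ = 2323147/81514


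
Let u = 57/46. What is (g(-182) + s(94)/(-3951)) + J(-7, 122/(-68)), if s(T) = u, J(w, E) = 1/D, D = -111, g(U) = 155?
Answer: 347416873/2241534 ≈ 154.99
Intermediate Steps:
u = 57/46 (u = 57*(1/46) = 57/46 ≈ 1.2391)
J(w, E) = -1/111 (J(w, E) = 1/(-111) = -1/111)
s(T) = 57/46
(g(-182) + s(94)/(-3951)) + J(-7, 122/(-68)) = (155 + (57/46)/(-3951)) - 1/111 = (155 + (57/46)*(-1/3951)) - 1/111 = (155 - 19/60582) - 1/111 = 9390191/60582 - 1/111 = 347416873/2241534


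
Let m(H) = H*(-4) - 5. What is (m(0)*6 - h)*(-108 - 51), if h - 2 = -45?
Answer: -2067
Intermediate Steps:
h = -43 (h = 2 - 45 = -43)
m(H) = -5 - 4*H (m(H) = -4*H - 5 = -5 - 4*H)
(m(0)*6 - h)*(-108 - 51) = ((-5 - 4*0)*6 - 1*(-43))*(-108 - 51) = ((-5 + 0)*6 + 43)*(-159) = (-5*6 + 43)*(-159) = (-30 + 43)*(-159) = 13*(-159) = -2067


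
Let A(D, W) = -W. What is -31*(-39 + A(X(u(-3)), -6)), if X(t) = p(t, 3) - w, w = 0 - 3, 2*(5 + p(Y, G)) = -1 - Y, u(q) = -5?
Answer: 1023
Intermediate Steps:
p(Y, G) = -11/2 - Y/2 (p(Y, G) = -5 + (-1 - Y)/2 = -5 + (-½ - Y/2) = -11/2 - Y/2)
w = -3
X(t) = -5/2 - t/2 (X(t) = (-11/2 - t/2) - 1*(-3) = (-11/2 - t/2) + 3 = -5/2 - t/2)
-31*(-39 + A(X(u(-3)), -6)) = -31*(-39 - 1*(-6)) = -31*(-39 + 6) = -31*(-33) = 1023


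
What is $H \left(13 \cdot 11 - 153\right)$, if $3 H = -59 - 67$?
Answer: $420$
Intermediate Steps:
$H = -42$ ($H = \frac{-59 - 67}{3} = \frac{1}{3} \left(-126\right) = -42$)
$H \left(13 \cdot 11 - 153\right) = - 42 \left(13 \cdot 11 - 153\right) = - 42 \left(143 - 153\right) = \left(-42\right) \left(-10\right) = 420$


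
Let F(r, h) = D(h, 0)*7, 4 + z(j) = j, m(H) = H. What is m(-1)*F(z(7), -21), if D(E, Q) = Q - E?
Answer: -147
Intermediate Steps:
z(j) = -4 + j
F(r, h) = -7*h (F(r, h) = (0 - h)*7 = -h*7 = -7*h)
m(-1)*F(z(7), -21) = -(-7)*(-21) = -1*147 = -147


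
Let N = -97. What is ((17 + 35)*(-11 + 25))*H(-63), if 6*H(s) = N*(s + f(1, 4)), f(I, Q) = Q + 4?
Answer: 1941940/3 ≈ 6.4731e+5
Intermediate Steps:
f(I, Q) = 4 + Q
H(s) = -388/3 - 97*s/6 (H(s) = (-97*(s + (4 + 4)))/6 = (-97*(s + 8))/6 = (-97*(8 + s))/6 = (-776 - 97*s)/6 = -388/3 - 97*s/6)
((17 + 35)*(-11 + 25))*H(-63) = ((17 + 35)*(-11 + 25))*(-388/3 - 97/6*(-63)) = (52*14)*(-388/3 + 2037/2) = 728*(5335/6) = 1941940/3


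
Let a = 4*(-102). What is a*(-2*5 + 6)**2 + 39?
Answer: -6489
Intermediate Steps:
a = -408
a*(-2*5 + 6)**2 + 39 = -408*(-2*5 + 6)**2 + 39 = -408*(-10 + 6)**2 + 39 = -408*(-4)**2 + 39 = -408*16 + 39 = -6528 + 39 = -6489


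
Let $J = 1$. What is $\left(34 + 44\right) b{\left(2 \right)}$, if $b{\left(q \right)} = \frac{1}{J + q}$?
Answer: $26$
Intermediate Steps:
$b{\left(q \right)} = \frac{1}{1 + q}$
$\left(34 + 44\right) b{\left(2 \right)} = \frac{34 + 44}{1 + 2} = \frac{78}{3} = 78 \cdot \frac{1}{3} = 26$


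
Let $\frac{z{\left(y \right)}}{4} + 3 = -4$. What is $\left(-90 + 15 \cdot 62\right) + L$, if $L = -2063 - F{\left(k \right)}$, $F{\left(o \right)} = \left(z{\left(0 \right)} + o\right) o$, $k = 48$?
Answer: $-2183$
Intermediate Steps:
$z{\left(y \right)} = -28$ ($z{\left(y \right)} = -12 + 4 \left(-4\right) = -12 - 16 = -28$)
$F{\left(o \right)} = o \left(-28 + o\right)$ ($F{\left(o \right)} = \left(-28 + o\right) o = o \left(-28 + o\right)$)
$L = -3023$ ($L = -2063 - 48 \left(-28 + 48\right) = -2063 - 48 \cdot 20 = -2063 - 960 = -3023$)
$\left(-90 + 15 \cdot 62\right) + L = \left(-90 + 15 \cdot 62\right) - 3023 = \left(-90 + 930\right) - 3023 = 840 - 3023 = -2183$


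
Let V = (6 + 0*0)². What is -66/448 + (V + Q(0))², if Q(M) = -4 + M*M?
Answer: 229343/224 ≈ 1023.9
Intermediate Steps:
V = 36 (V = (6 + 0)² = 6² = 36)
Q(M) = -4 + M²
-66/448 + (V + Q(0))² = -66/448 + (36 + (-4 + 0²))² = -66*1/448 + (36 + (-4 + 0))² = -33/224 + (36 - 4)² = -33/224 + 32² = -33/224 + 1024 = 229343/224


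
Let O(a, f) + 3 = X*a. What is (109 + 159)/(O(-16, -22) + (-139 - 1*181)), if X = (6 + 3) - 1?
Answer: -268/451 ≈ -0.59424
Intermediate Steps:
X = 8 (X = 9 - 1 = 8)
O(a, f) = -3 + 8*a
(109 + 159)/(O(-16, -22) + (-139 - 1*181)) = (109 + 159)/((-3 + 8*(-16)) + (-139 - 1*181)) = 268/((-3 - 128) + (-139 - 181)) = 268/(-131 - 320) = 268/(-451) = 268*(-1/451) = -268/451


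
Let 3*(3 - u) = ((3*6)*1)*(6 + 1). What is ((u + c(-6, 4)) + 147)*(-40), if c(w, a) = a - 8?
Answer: -4160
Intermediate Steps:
u = -39 (u = 3 - (3*6)*1*(6 + 1)/3 = 3 - 18*1*7/3 = 3 - 6*7 = 3 - ⅓*126 = 3 - 42 = -39)
c(w, a) = -8 + a
((u + c(-6, 4)) + 147)*(-40) = ((-39 + (-8 + 4)) + 147)*(-40) = ((-39 - 4) + 147)*(-40) = (-43 + 147)*(-40) = 104*(-40) = -4160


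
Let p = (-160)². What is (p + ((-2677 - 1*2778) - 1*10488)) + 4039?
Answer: 13696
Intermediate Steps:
p = 25600
(p + ((-2677 - 1*2778) - 1*10488)) + 4039 = (25600 + ((-2677 - 1*2778) - 1*10488)) + 4039 = (25600 + ((-2677 - 2778) - 10488)) + 4039 = (25600 + (-5455 - 10488)) + 4039 = (25600 - 15943) + 4039 = 9657 + 4039 = 13696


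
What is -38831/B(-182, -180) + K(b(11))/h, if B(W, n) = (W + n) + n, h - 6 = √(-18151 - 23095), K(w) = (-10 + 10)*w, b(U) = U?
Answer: 38831/542 ≈ 71.644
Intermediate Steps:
K(w) = 0 (K(w) = 0*w = 0)
h = 6 + I*√41246 (h = 6 + √(-18151 - 23095) = 6 + √(-41246) = 6 + I*√41246 ≈ 6.0 + 203.09*I)
B(W, n) = W + 2*n
-38831/B(-182, -180) + K(b(11))/h = -38831/(-182 + 2*(-180)) + 0/(6 + I*√41246) = -38831/(-182 - 360) + 0 = -38831/(-542) + 0 = -38831*(-1/542) + 0 = 38831/542 + 0 = 38831/542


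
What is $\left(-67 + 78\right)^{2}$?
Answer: $121$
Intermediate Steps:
$\left(-67 + 78\right)^{2} = 11^{2} = 121$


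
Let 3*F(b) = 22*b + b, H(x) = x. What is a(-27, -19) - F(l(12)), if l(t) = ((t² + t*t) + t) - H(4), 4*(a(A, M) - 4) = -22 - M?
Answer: -27193/12 ≈ -2266.1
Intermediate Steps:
a(A, M) = -3/2 - M/4 (a(A, M) = 4 + (-22 - M)/4 = 4 + (-11/2 - M/4) = -3/2 - M/4)
l(t) = -4 + t + 2*t² (l(t) = ((t² + t*t) + t) - 1*4 = ((t² + t²) + t) - 4 = (2*t² + t) - 4 = (t + 2*t²) - 4 = -4 + t + 2*t²)
F(b) = 23*b/3 (F(b) = (22*b + b)/3 = (23*b)/3 = 23*b/3)
a(-27, -19) - F(l(12)) = (-3/2 - ¼*(-19)) - 23*(-4 + 12 + 2*12²)/3 = (-3/2 + 19/4) - 23*(-4 + 12 + 2*144)/3 = 13/4 - 23*(-4 + 12 + 288)/3 = 13/4 - 23*296/3 = 13/4 - 1*6808/3 = 13/4 - 6808/3 = -27193/12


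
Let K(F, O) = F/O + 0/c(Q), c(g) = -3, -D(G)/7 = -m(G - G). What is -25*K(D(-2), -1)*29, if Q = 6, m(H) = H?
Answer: 0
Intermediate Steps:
D(G) = 0 (D(G) = -(-7)*(G - G) = -(-7)*0 = -7*0 = 0)
K(F, O) = F/O (K(F, O) = F/O + 0/(-3) = F/O + 0*(-⅓) = F/O + 0 = F/O)
-25*K(D(-2), -1)*29 = -0/(-1)*29 = -0*(-1)*29 = -25*0*29 = 0*29 = 0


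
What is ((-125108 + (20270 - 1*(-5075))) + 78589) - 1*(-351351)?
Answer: 330177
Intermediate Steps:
((-125108 + (20270 - 1*(-5075))) + 78589) - 1*(-351351) = ((-125108 + (20270 + 5075)) + 78589) + 351351 = ((-125108 + 25345) + 78589) + 351351 = (-99763 + 78589) + 351351 = -21174 + 351351 = 330177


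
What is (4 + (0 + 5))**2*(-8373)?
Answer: -678213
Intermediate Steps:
(4 + (0 + 5))**2*(-8373) = (4 + 5)**2*(-8373) = 9**2*(-8373) = 81*(-8373) = -678213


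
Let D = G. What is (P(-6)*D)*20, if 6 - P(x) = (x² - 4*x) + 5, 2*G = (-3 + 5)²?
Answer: -2360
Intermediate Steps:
G = 2 (G = (-3 + 5)²/2 = (½)*2² = (½)*4 = 2)
P(x) = 1 - x² + 4*x (P(x) = 6 - ((x² - 4*x) + 5) = 6 - (5 + x² - 4*x) = 6 + (-5 - x² + 4*x) = 1 - x² + 4*x)
D = 2
(P(-6)*D)*20 = ((1 - 1*(-6)² + 4*(-6))*2)*20 = ((1 - 1*36 - 24)*2)*20 = ((1 - 36 - 24)*2)*20 = -59*2*20 = -118*20 = -2360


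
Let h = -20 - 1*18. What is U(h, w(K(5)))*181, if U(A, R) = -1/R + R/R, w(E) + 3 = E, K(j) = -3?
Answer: 1267/6 ≈ 211.17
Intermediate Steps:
w(E) = -3 + E
h = -38 (h = -20 - 18 = -38)
U(A, R) = 1 - 1/R (U(A, R) = -1/R + 1 = 1 - 1/R)
U(h, w(K(5)))*181 = ((-1 + (-3 - 3))/(-3 - 3))*181 = ((-1 - 6)/(-6))*181 = -⅙*(-7)*181 = (7/6)*181 = 1267/6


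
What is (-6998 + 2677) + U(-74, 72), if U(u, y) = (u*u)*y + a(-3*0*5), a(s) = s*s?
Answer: 389951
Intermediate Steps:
a(s) = s**2
U(u, y) = y*u**2 (U(u, y) = (u*u)*y + (-3*0*5)**2 = u**2*y + (0*5)**2 = y*u**2 + 0**2 = y*u**2 + 0 = y*u**2)
(-6998 + 2677) + U(-74, 72) = (-6998 + 2677) + 72*(-74)**2 = -4321 + 72*5476 = -4321 + 394272 = 389951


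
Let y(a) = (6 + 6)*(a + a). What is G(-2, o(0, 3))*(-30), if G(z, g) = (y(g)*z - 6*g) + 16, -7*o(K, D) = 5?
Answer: -11460/7 ≈ -1637.1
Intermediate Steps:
o(K, D) = -5/7 (o(K, D) = -⅐*5 = -5/7)
y(a) = 24*a (y(a) = 12*(2*a) = 24*a)
G(z, g) = 16 - 6*g + 24*g*z (G(z, g) = ((24*g)*z - 6*g) + 16 = (24*g*z - 6*g) + 16 = (-6*g + 24*g*z) + 16 = 16 - 6*g + 24*g*z)
G(-2, o(0, 3))*(-30) = (16 - 6*(-5/7) + 24*(-5/7)*(-2))*(-30) = (16 + 30/7 + 240/7)*(-30) = (382/7)*(-30) = -11460/7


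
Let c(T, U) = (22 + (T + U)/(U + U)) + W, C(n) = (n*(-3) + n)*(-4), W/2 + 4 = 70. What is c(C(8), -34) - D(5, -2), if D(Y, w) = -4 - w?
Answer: 5289/34 ≈ 155.56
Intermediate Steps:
W = 132 (W = -8 + 2*70 = -8 + 140 = 132)
C(n) = 8*n (C(n) = (-3*n + n)*(-4) = -2*n*(-4) = 8*n)
c(T, U) = 154 + (T + U)/(2*U) (c(T, U) = (22 + (T + U)/(U + U)) + 132 = (22 + (T + U)/((2*U))) + 132 = (22 + (T + U)*(1/(2*U))) + 132 = (22 + (T + U)/(2*U)) + 132 = 154 + (T + U)/(2*U))
c(C(8), -34) - D(5, -2) = (½)*(8*8 + 309*(-34))/(-34) - (-4 - 1*(-2)) = (½)*(-1/34)*(64 - 10506) - (-4 + 2) = (½)*(-1/34)*(-10442) - 1*(-2) = 5221/34 + 2 = 5289/34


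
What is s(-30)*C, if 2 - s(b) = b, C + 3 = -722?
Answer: -23200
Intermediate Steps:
C = -725 (C = -3 - 722 = -725)
s(b) = 2 - b
s(-30)*C = (2 - 1*(-30))*(-725) = (2 + 30)*(-725) = 32*(-725) = -23200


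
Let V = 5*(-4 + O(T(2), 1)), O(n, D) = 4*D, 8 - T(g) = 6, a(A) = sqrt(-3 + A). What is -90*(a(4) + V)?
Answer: -90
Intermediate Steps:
T(g) = 2 (T(g) = 8 - 1*6 = 8 - 6 = 2)
V = 0 (V = 5*(-4 + 4*1) = 5*(-4 + 4) = 5*0 = 0)
-90*(a(4) + V) = -90*(sqrt(-3 + 4) + 0) = -90*(sqrt(1) + 0) = -90*(1 + 0) = -90*1 = -90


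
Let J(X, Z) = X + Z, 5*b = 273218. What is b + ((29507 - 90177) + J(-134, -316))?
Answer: -32382/5 ≈ -6476.4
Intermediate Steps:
b = 273218/5 (b = (⅕)*273218 = 273218/5 ≈ 54644.)
b + ((29507 - 90177) + J(-134, -316)) = 273218/5 + ((29507 - 90177) + (-134 - 316)) = 273218/5 + (-60670 - 450) = 273218/5 - 61120 = -32382/5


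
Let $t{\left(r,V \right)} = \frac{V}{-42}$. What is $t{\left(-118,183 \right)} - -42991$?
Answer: $\frac{601813}{14} \approx 42987.0$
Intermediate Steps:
$t{\left(r,V \right)} = - \frac{V}{42}$ ($t{\left(r,V \right)} = V \left(- \frac{1}{42}\right) = - \frac{V}{42}$)
$t{\left(-118,183 \right)} - -42991 = \left(- \frac{1}{42}\right) 183 - -42991 = - \frac{61}{14} + 42991 = \frac{601813}{14}$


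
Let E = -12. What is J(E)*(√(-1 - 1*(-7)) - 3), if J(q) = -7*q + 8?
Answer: -276 + 92*√6 ≈ -50.647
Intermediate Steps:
J(q) = 8 - 7*q
J(E)*(√(-1 - 1*(-7)) - 3) = (8 - 7*(-12))*(√(-1 - 1*(-7)) - 3) = (8 + 84)*(√(-1 + 7) - 3) = 92*(√6 - 3) = 92*(-3 + √6) = -276 + 92*√6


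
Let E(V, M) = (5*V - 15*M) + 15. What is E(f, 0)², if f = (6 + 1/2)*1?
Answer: 9025/4 ≈ 2256.3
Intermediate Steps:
f = 13/2 (f = (6 + ½)*1 = (13/2)*1 = 13/2 ≈ 6.5000)
E(V, M) = 15 - 15*M + 5*V (E(V, M) = (-15*M + 5*V) + 15 = 15 - 15*M + 5*V)
E(f, 0)² = (15 - 15*0 + 5*(13/2))² = (15 + 0 + 65/2)² = (95/2)² = 9025/4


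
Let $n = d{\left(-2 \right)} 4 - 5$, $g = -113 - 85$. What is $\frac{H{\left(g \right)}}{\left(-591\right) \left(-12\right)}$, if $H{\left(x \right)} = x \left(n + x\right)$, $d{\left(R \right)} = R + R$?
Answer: $\frac{2409}{394} \approx 6.1142$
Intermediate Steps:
$g = -198$
$d{\left(R \right)} = 2 R$
$n = -21$ ($n = 2 \left(-2\right) 4 - 5 = \left(-4\right) 4 - 5 = -16 - 5 = -21$)
$H{\left(x \right)} = x \left(-21 + x\right)$
$\frac{H{\left(g \right)}}{\left(-591\right) \left(-12\right)} = \frac{\left(-198\right) \left(-21 - 198\right)}{\left(-591\right) \left(-12\right)} = \frac{\left(-198\right) \left(-219\right)}{7092} = 43362 \cdot \frac{1}{7092} = \frac{2409}{394}$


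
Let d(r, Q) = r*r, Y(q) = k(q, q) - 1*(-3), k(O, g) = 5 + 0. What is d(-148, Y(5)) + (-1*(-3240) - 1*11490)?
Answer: 13654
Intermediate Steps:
k(O, g) = 5
Y(q) = 8 (Y(q) = 5 - 1*(-3) = 5 + 3 = 8)
d(r, Q) = r**2
d(-148, Y(5)) + (-1*(-3240) - 1*11490) = (-148)**2 + (-1*(-3240) - 1*11490) = 21904 + (3240 - 11490) = 21904 - 8250 = 13654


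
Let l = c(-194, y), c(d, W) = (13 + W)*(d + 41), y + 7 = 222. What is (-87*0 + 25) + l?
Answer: -34859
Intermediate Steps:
y = 215 (y = -7 + 222 = 215)
c(d, W) = (13 + W)*(41 + d)
l = -34884 (l = 533 + 13*(-194) + 41*215 + 215*(-194) = 533 - 2522 + 8815 - 41710 = -34884)
(-87*0 + 25) + l = (-87*0 + 25) - 34884 = (0 + 25) - 34884 = 25 - 34884 = -34859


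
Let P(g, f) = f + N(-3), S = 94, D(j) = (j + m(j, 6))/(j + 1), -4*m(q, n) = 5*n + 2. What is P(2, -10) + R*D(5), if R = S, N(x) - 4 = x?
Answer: -56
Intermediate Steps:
N(x) = 4 + x
m(q, n) = -½ - 5*n/4 (m(q, n) = -(5*n + 2)/4 = -(2 + 5*n)/4 = -½ - 5*n/4)
D(j) = (-8 + j)/(1 + j) (D(j) = (j + (-½ - 5/4*6))/(j + 1) = (j + (-½ - 15/2))/(1 + j) = (j - 8)/(1 + j) = (-8 + j)/(1 + j))
R = 94
P(g, f) = 1 + f (P(g, f) = f + (4 - 3) = f + 1 = 1 + f)
P(2, -10) + R*D(5) = (1 - 10) + 94*((-8 + 5)/(1 + 5)) = -9 + 94*(-3/6) = -9 + 94*((⅙)*(-3)) = -9 + 94*(-½) = -9 - 47 = -56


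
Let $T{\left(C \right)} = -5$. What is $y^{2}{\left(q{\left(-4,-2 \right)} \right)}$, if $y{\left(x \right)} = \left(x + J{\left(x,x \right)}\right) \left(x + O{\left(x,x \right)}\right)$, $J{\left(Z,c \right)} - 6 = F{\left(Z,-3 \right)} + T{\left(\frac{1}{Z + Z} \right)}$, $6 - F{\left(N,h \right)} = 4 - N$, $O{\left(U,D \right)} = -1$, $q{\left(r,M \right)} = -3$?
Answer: $144$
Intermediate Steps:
$F{\left(N,h \right)} = 2 + N$ ($F{\left(N,h \right)} = 6 - \left(4 - N\right) = 6 + \left(-4 + N\right) = 2 + N$)
$J{\left(Z,c \right)} = 3 + Z$ ($J{\left(Z,c \right)} = 6 + \left(\left(2 + Z\right) - 5\right) = 6 + \left(-3 + Z\right) = 3 + Z$)
$y{\left(x \right)} = \left(-1 + x\right) \left(3 + 2 x\right)$ ($y{\left(x \right)} = \left(x + \left(3 + x\right)\right) \left(x - 1\right) = \left(3 + 2 x\right) \left(-1 + x\right) = \left(-1 + x\right) \left(3 + 2 x\right)$)
$y^{2}{\left(q{\left(-4,-2 \right)} \right)} = \left(-3 - 3 + 2 \left(-3\right)^{2}\right)^{2} = \left(-3 - 3 + 2 \cdot 9\right)^{2} = \left(-3 - 3 + 18\right)^{2} = 12^{2} = 144$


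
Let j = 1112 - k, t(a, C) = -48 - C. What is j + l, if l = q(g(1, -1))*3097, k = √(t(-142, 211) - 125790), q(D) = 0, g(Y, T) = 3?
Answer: 1112 - I*√126049 ≈ 1112.0 - 355.03*I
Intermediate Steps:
k = I*√126049 (k = √((-48 - 1*211) - 125790) = √((-48 - 211) - 125790) = √(-259 - 125790) = √(-126049) = I*√126049 ≈ 355.03*I)
j = 1112 - I*√126049 ≈ 1112.0 - 355.03*I
l = 0 (l = 0*3097 = 0)
j + l = (1112 - I*√126049) + 0 = 1112 - I*√126049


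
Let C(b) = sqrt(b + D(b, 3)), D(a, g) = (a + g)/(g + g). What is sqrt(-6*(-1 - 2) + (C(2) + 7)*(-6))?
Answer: sqrt(-24 - sqrt(102)) ≈ 5.8395*I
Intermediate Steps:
D(a, g) = (a + g)/(2*g) (D(a, g) = (a + g)/((2*g)) = (a + g)*(1/(2*g)) = (a + g)/(2*g))
C(b) = sqrt(1/2 + 7*b/6) (C(b) = sqrt(b + (1/2)*(b + 3)/3) = sqrt(b + (1/2)*(1/3)*(3 + b)) = sqrt(b + (1/2 + b/6)) = sqrt(1/2 + 7*b/6))
sqrt(-6*(-1 - 2) + (C(2) + 7)*(-6)) = sqrt(-6*(-1 - 2) + (sqrt(18 + 42*2)/6 + 7)*(-6)) = sqrt(-6*(-3) + (sqrt(18 + 84)/6 + 7)*(-6)) = sqrt(18 + (sqrt(102)/6 + 7)*(-6)) = sqrt(18 + (7 + sqrt(102)/6)*(-6)) = sqrt(18 + (-42 - sqrt(102))) = sqrt(-24 - sqrt(102))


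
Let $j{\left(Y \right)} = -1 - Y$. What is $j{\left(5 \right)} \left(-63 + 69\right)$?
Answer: $-36$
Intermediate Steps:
$j{\left(5 \right)} \left(-63 + 69\right) = \left(-1 - 5\right) \left(-63 + 69\right) = \left(-1 - 5\right) 6 = \left(-6\right) 6 = -36$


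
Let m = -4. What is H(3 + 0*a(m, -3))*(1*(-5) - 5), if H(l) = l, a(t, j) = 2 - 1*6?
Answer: -30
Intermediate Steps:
a(t, j) = -4 (a(t, j) = 2 - 6 = -4)
H(3 + 0*a(m, -3))*(1*(-5) - 5) = (3 + 0*(-4))*(1*(-5) - 5) = (3 + 0)*(-5 - 5) = 3*(-10) = -30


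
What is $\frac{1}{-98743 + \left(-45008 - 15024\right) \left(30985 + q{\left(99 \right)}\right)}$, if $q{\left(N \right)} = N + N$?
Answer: $- \frac{1}{1872076599} \approx -5.3417 \cdot 10^{-10}$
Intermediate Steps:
$q{\left(N \right)} = 2 N$
$\frac{1}{-98743 + \left(-45008 - 15024\right) \left(30985 + q{\left(99 \right)}\right)} = \frac{1}{-98743 + \left(-45008 - 15024\right) \left(30985 + 2 \cdot 99\right)} = \frac{1}{-98743 - 60032 \left(30985 + 198\right)} = \frac{1}{-98743 - 1871977856} = \frac{1}{-1872076599} = - \frac{1}{1872076599}$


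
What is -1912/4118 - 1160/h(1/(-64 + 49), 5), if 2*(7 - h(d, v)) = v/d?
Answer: -4861964/183251 ≈ -26.532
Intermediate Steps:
h(d, v) = 7 - v/(2*d)
-1912/4118 - 1160/h(1/(-64 + 49), 5) = -1912/4118 - 1160/(7 - 1/2*5/1/(-64 + 49)) = -1912*1/4118 - 1160/(7 - 1/2*5/1/(-15)) = -956/2059 - 1160/(7 - 1/2*5/(-1/15)) = -956/2059 - 1160/(7 - 1/2*5*(-15)) = -956/2059 - 1160/(7 + 75/2) = -956/2059 - 1160/89/2 = -956/2059 - 1160*2/89 = -956/2059 - 2320/89 = -4861964/183251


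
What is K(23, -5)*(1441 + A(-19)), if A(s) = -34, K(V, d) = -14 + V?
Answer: 12663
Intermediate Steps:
K(23, -5)*(1441 + A(-19)) = (-14 + 23)*(1441 - 34) = 9*1407 = 12663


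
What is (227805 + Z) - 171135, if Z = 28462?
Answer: 85132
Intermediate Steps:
(227805 + Z) - 171135 = (227805 + 28462) - 171135 = 256267 - 171135 = 85132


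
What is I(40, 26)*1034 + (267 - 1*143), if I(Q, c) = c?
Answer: 27008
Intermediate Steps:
I(40, 26)*1034 + (267 - 1*143) = 26*1034 + (267 - 1*143) = 26884 + (267 - 143) = 26884 + 124 = 27008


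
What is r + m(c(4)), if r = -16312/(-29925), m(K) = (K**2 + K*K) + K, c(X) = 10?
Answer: 6300562/29925 ≈ 210.55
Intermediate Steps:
m(K) = K + 2*K**2 (m(K) = (K**2 + K**2) + K = 2*K**2 + K = K + 2*K**2)
r = 16312/29925 (r = -16312*(-1/29925) = 16312/29925 ≈ 0.54510)
r + m(c(4)) = 16312/29925 + 10*(1 + 2*10) = 16312/29925 + 10*(1 + 20) = 16312/29925 + 10*21 = 16312/29925 + 210 = 6300562/29925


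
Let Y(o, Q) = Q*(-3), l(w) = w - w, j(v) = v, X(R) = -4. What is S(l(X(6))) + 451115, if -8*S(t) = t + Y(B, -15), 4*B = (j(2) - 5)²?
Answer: 3608875/8 ≈ 4.5111e+5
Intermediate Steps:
l(w) = 0
B = 9/4 (B = (2 - 5)²/4 = (¼)*(-3)² = (¼)*9 = 9/4 ≈ 2.2500)
Y(o, Q) = -3*Q
S(t) = -45/8 - t/8 (S(t) = -(t - 3*(-15))/8 = -(t + 45)/8 = -(45 + t)/8 = -45/8 - t/8)
S(l(X(6))) + 451115 = (-45/8 - ⅛*0) + 451115 = (-45/8 + 0) + 451115 = -45/8 + 451115 = 3608875/8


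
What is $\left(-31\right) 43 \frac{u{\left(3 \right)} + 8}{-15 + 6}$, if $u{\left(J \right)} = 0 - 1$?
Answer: $\frac{9331}{9} \approx 1036.8$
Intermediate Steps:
$u{\left(J \right)} = -1$
$\left(-31\right) 43 \frac{u{\left(3 \right)} + 8}{-15 + 6} = \left(-31\right) 43 \frac{-1 + 8}{-15 + 6} = - 1333 \frac{7}{-9} = - 1333 \cdot 7 \left(- \frac{1}{9}\right) = \left(-1333\right) \left(- \frac{7}{9}\right) = \frac{9331}{9}$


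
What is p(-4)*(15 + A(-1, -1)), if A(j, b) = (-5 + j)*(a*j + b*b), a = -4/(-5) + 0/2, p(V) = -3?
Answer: -207/5 ≈ -41.400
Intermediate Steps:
a = ⅘ (a = -4*(-⅕) + 0*(½) = ⅘ + 0 = ⅘ ≈ 0.80000)
A(j, b) = (-5 + j)*(b² + 4*j/5) (A(j, b) = (-5 + j)*(4*j/5 + b*b) = (-5 + j)*(4*j/5 + b²) = (-5 + j)*(b² + 4*j/5))
p(-4)*(15 + A(-1, -1)) = -3*(15 + (-5*(-1)² - 4*(-1) + (⅘)*(-1)² - 1*(-1)²)) = -3*(15 + (-5*1 + 4 + (⅘)*1 - 1*1)) = -3*(15 + (-5 + 4 + ⅘ - 1)) = -3*(15 - 6/5) = -3*69/5 = -207/5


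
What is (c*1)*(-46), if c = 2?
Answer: -92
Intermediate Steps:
(c*1)*(-46) = (2*1)*(-46) = 2*(-46) = -92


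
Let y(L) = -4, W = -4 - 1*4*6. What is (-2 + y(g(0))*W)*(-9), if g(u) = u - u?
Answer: -990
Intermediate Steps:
g(u) = 0
W = -28 (W = -4 - 4*6 = -4 - 24 = -28)
(-2 + y(g(0))*W)*(-9) = (-2 - 4*(-28))*(-9) = (-2 + 112)*(-9) = 110*(-9) = -990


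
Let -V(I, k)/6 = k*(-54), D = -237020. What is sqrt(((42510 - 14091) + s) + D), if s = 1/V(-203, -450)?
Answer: I*sqrt(60828051602)/540 ≈ 456.73*I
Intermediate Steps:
V(I, k) = 324*k (V(I, k) = -6*k*(-54) = -(-324)*k = 324*k)
s = -1/145800 (s = 1/(324*(-450)) = 1/(-145800) = -1/145800 ≈ -6.8587e-6)
sqrt(((42510 - 14091) + s) + D) = sqrt(((42510 - 14091) - 1/145800) - 237020) = sqrt((28419 - 1/145800) - 237020) = sqrt(4143490199/145800 - 237020) = sqrt(-30414025801/145800) = I*sqrt(60828051602)/540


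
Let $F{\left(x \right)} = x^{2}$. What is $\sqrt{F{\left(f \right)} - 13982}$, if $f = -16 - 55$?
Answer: $i \sqrt{8941} \approx 94.557 i$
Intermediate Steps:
$f = -71$
$\sqrt{F{\left(f \right)} - 13982} = \sqrt{\left(-71\right)^{2} - 13982} = \sqrt{5041 - 13982} = \sqrt{-8941} = i \sqrt{8941}$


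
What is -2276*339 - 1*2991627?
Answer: -3763191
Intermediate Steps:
-2276*339 - 1*2991627 = -771564 - 2991627 = -3763191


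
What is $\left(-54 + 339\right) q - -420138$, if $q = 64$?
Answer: $438378$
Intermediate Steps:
$\left(-54 + 339\right) q - -420138 = \left(-54 + 339\right) 64 - -420138 = 285 \cdot 64 + 420138 = 18240 + 420138 = 438378$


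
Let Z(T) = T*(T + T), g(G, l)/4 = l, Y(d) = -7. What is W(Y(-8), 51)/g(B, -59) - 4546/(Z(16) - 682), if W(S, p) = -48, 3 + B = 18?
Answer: 135127/5015 ≈ 26.945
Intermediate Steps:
B = 15 (B = -3 + 18 = 15)
g(G, l) = 4*l
Z(T) = 2*T**2 (Z(T) = T*(2*T) = 2*T**2)
W(Y(-8), 51)/g(B, -59) - 4546/(Z(16) - 682) = -48/(4*(-59)) - 4546/(2*16**2 - 682) = -48/(-236) - 4546/(2*256 - 682) = -48*(-1/236) - 4546/(512 - 682) = 12/59 - 4546/(-170) = 12/59 - 4546*(-1/170) = 12/59 + 2273/85 = 135127/5015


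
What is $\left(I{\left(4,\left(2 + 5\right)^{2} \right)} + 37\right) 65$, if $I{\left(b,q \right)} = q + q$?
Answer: $8775$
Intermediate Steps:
$I{\left(b,q \right)} = 2 q$
$\left(I{\left(4,\left(2 + 5\right)^{2} \right)} + 37\right) 65 = \left(2 \left(2 + 5\right)^{2} + 37\right) 65 = \left(2 \cdot 7^{2} + 37\right) 65 = \left(2 \cdot 49 + 37\right) 65 = \left(98 + 37\right) 65 = 135 \cdot 65 = 8775$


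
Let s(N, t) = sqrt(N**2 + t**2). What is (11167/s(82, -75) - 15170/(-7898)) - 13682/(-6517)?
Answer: 103461663/25735633 + 11167*sqrt(12349)/12349 ≈ 104.51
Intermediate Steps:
(11167/s(82, -75) - 15170/(-7898)) - 13682/(-6517) = (11167/(sqrt(82**2 + (-75)**2)) - 15170/(-7898)) - 13682/(-6517) = (11167/(sqrt(6724 + 5625)) - 15170*(-1/7898)) - 13682*(-1)/6517 = (11167/(sqrt(12349)) + 7585/3949) - 1*(-13682/6517) = (11167*(sqrt(12349)/12349) + 7585/3949) + 13682/6517 = (11167*sqrt(12349)/12349 + 7585/3949) + 13682/6517 = (7585/3949 + 11167*sqrt(12349)/12349) + 13682/6517 = 103461663/25735633 + 11167*sqrt(12349)/12349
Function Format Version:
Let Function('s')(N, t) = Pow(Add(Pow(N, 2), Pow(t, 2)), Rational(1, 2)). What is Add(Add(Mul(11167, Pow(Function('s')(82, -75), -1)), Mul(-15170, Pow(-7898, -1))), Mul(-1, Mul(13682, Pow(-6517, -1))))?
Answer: Add(Rational(103461663, 25735633), Mul(Rational(11167, 12349), Pow(12349, Rational(1, 2)))) ≈ 104.51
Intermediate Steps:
Add(Add(Mul(11167, Pow(Function('s')(82, -75), -1)), Mul(-15170, Pow(-7898, -1))), Mul(-1, Mul(13682, Pow(-6517, -1)))) = Add(Add(Mul(11167, Pow(Pow(Add(Pow(82, 2), Pow(-75, 2)), Rational(1, 2)), -1)), Mul(-15170, Pow(-7898, -1))), Mul(-1, Mul(13682, Pow(-6517, -1)))) = Add(Add(Mul(11167, Pow(Pow(Add(6724, 5625), Rational(1, 2)), -1)), Mul(-15170, Rational(-1, 7898))), Mul(-1, Mul(13682, Rational(-1, 6517)))) = Add(Add(Mul(11167, Pow(Pow(12349, Rational(1, 2)), -1)), Rational(7585, 3949)), Mul(-1, Rational(-13682, 6517))) = Add(Add(Mul(11167, Mul(Rational(1, 12349), Pow(12349, Rational(1, 2)))), Rational(7585, 3949)), Rational(13682, 6517)) = Add(Add(Mul(Rational(11167, 12349), Pow(12349, Rational(1, 2))), Rational(7585, 3949)), Rational(13682, 6517)) = Add(Add(Rational(7585, 3949), Mul(Rational(11167, 12349), Pow(12349, Rational(1, 2)))), Rational(13682, 6517)) = Add(Rational(103461663, 25735633), Mul(Rational(11167, 12349), Pow(12349, Rational(1, 2))))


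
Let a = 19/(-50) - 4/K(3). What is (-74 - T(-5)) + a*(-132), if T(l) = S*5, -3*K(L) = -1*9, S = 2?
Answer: 3554/25 ≈ 142.16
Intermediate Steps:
K(L) = 3 (K(L) = -(-1)*9/3 = -⅓*(-9) = 3)
T(l) = 10 (T(l) = 2*5 = 10)
a = -257/150 (a = 19/(-50) - 4/3 = 19*(-1/50) - 4*⅓ = -19/50 - 4/3 = -257/150 ≈ -1.7133)
(-74 - T(-5)) + a*(-132) = (-74 - 1*10) - 257/150*(-132) = (-74 - 10) + 5654/25 = -84 + 5654/25 = 3554/25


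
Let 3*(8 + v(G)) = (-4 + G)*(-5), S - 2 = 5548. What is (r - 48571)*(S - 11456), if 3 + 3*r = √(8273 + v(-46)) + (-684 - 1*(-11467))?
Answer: 796914298/3 - 5906*√75135/9 ≈ 2.6546e+8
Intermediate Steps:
S = 5550 (S = 2 + 5548 = 5550)
v(G) = -4/3 - 5*G/3 (v(G) = -8 + ((-4 + G)*(-5))/3 = -8 + (20 - 5*G)/3 = -8 + (20/3 - 5*G/3) = -4/3 - 5*G/3)
r = 10780/3 + √75135/9 (r = -1 + (√(8273 + (-4/3 - 5/3*(-46))) + (-684 - 1*(-11467)))/3 = -1 + (√(8273 + (-4/3 + 230/3)) + (-684 + 11467))/3 = -1 + (√(8273 + 226/3) + 10783)/3 = -1 + (√(25045/3) + 10783)/3 = -1 + (√75135/3 + 10783)/3 = -1 + (10783 + √75135/3)/3 = -1 + (10783/3 + √75135/9) = 10780/3 + √75135/9 ≈ 3623.8)
(r - 48571)*(S - 11456) = ((10780/3 + √75135/9) - 48571)*(5550 - 11456) = (-134933/3 + √75135/9)*(-5906) = 796914298/3 - 5906*√75135/9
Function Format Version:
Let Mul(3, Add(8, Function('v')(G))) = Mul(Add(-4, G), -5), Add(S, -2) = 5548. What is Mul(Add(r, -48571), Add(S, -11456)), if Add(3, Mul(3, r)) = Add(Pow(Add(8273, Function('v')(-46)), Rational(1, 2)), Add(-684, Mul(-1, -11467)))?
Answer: Add(Rational(796914298, 3), Mul(Rational(-5906, 9), Pow(75135, Rational(1, 2)))) ≈ 2.6546e+8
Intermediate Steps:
S = 5550 (S = Add(2, 5548) = 5550)
Function('v')(G) = Add(Rational(-4, 3), Mul(Rational(-5, 3), G)) (Function('v')(G) = Add(-8, Mul(Rational(1, 3), Mul(Add(-4, G), -5))) = Add(-8, Mul(Rational(1, 3), Add(20, Mul(-5, G)))) = Add(-8, Add(Rational(20, 3), Mul(Rational(-5, 3), G))) = Add(Rational(-4, 3), Mul(Rational(-5, 3), G)))
r = Add(Rational(10780, 3), Mul(Rational(1, 9), Pow(75135, Rational(1, 2)))) (r = Add(-1, Mul(Rational(1, 3), Add(Pow(Add(8273, Add(Rational(-4, 3), Mul(Rational(-5, 3), -46))), Rational(1, 2)), Add(-684, Mul(-1, -11467))))) = Add(-1, Mul(Rational(1, 3), Add(Pow(Add(8273, Add(Rational(-4, 3), Rational(230, 3))), Rational(1, 2)), Add(-684, 11467)))) = Add(-1, Mul(Rational(1, 3), Add(Pow(Add(8273, Rational(226, 3)), Rational(1, 2)), 10783))) = Add(-1, Mul(Rational(1, 3), Add(Pow(Rational(25045, 3), Rational(1, 2)), 10783))) = Add(-1, Mul(Rational(1, 3), Add(Mul(Rational(1, 3), Pow(75135, Rational(1, 2))), 10783))) = Add(-1, Mul(Rational(1, 3), Add(10783, Mul(Rational(1, 3), Pow(75135, Rational(1, 2)))))) = Add(-1, Add(Rational(10783, 3), Mul(Rational(1, 9), Pow(75135, Rational(1, 2))))) = Add(Rational(10780, 3), Mul(Rational(1, 9), Pow(75135, Rational(1, 2)))) ≈ 3623.8)
Mul(Add(r, -48571), Add(S, -11456)) = Mul(Add(Add(Rational(10780, 3), Mul(Rational(1, 9), Pow(75135, Rational(1, 2)))), -48571), Add(5550, -11456)) = Mul(Add(Rational(-134933, 3), Mul(Rational(1, 9), Pow(75135, Rational(1, 2)))), -5906) = Add(Rational(796914298, 3), Mul(Rational(-5906, 9), Pow(75135, Rational(1, 2))))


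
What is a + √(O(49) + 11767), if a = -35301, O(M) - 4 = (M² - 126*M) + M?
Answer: -35301 + √8047 ≈ -35211.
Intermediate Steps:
O(M) = 4 + M² - 125*M (O(M) = 4 + ((M² - 126*M) + M) = 4 + (M² - 125*M) = 4 + M² - 125*M)
a + √(O(49) + 11767) = -35301 + √((4 + 49² - 125*49) + 11767) = -35301 + √((4 + 2401 - 6125) + 11767) = -35301 + √(-3720 + 11767) = -35301 + √8047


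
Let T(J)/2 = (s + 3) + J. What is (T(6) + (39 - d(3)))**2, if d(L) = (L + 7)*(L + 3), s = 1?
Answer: 1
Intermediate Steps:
d(L) = (3 + L)*(7 + L) (d(L) = (7 + L)*(3 + L) = (3 + L)*(7 + L))
T(J) = 8 + 2*J (T(J) = 2*((1 + 3) + J) = 2*(4 + J) = 8 + 2*J)
(T(6) + (39 - d(3)))**2 = ((8 + 2*6) + (39 - (21 + 3**2 + 10*3)))**2 = ((8 + 12) + (39 - (21 + 9 + 30)))**2 = (20 + (39 - 1*60))**2 = (20 + (39 - 60))**2 = (20 - 21)**2 = (-1)**2 = 1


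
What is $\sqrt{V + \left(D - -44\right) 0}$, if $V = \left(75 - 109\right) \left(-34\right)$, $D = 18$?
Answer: $34$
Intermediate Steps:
$V = 1156$ ($V = \left(-34\right) \left(-34\right) = 1156$)
$\sqrt{V + \left(D - -44\right) 0} = \sqrt{1156 + \left(18 - -44\right) 0} = \sqrt{1156 + \left(18 + 44\right) 0} = \sqrt{1156 + 62 \cdot 0} = \sqrt{1156 + 0} = \sqrt{1156} = 34$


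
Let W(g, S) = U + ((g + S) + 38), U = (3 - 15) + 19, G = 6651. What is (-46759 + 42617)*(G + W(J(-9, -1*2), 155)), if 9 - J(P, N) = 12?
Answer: -28364416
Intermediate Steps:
J(P, N) = -3 (J(P, N) = 9 - 1*12 = 9 - 12 = -3)
U = 7 (U = -12 + 19 = 7)
W(g, S) = 45 + S + g (W(g, S) = 7 + ((g + S) + 38) = 7 + ((S + g) + 38) = 7 + (38 + S + g) = 45 + S + g)
(-46759 + 42617)*(G + W(J(-9, -1*2), 155)) = (-46759 + 42617)*(6651 + (45 + 155 - 3)) = -4142*(6651 + 197) = -4142*6848 = -28364416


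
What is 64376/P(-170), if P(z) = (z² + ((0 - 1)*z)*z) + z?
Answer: -32188/85 ≈ -378.68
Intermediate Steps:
P(z) = z (P(z) = (z² + (-z)*z) + z = (z² - z²) + z = 0 + z = z)
64376/P(-170) = 64376/(-170) = 64376*(-1/170) = -32188/85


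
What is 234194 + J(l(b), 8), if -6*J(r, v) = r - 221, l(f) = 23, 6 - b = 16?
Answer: 234227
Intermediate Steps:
b = -10 (b = 6 - 1*16 = 6 - 16 = -10)
J(r, v) = 221/6 - r/6 (J(r, v) = -(r - 221)/6 = -(-221 + r)/6 = 221/6 - r/6)
234194 + J(l(b), 8) = 234194 + (221/6 - ⅙*23) = 234194 + (221/6 - 23/6) = 234194 + 33 = 234227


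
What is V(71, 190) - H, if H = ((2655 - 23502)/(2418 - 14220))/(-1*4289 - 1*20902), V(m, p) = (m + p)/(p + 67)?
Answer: 25867249727/25469058258 ≈ 1.0156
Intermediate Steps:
V(m, p) = (m + p)/(67 + p)
H = -6949/99101394 (H = (-20847/(-11802))/(-4289 - 20902) = -20847*(-1/11802)/(-25191) = (6949/3934)*(-1/25191) = -6949/99101394 ≈ -7.0120e-5)
V(71, 190) - H = (71 + 190)/(67 + 190) - 1*(-6949/99101394) = 261/257 + 6949/99101394 = 25867249727/25469058258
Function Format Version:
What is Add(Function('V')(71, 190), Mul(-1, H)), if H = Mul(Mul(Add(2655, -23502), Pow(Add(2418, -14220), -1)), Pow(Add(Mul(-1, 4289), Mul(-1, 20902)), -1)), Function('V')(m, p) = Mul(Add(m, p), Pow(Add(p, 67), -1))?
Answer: Rational(25867249727, 25469058258) ≈ 1.0156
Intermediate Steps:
Function('V')(m, p) = Mul(Pow(Add(67, p), -1), Add(m, p)) (Function('V')(m, p) = Mul(Add(m, p), Pow(Add(67, p), -1)) = Mul(Pow(Add(67, p), -1), Add(m, p)))
H = Rational(-6949, 99101394) (H = Mul(Mul(-20847, Pow(-11802, -1)), Pow(Add(-4289, -20902), -1)) = Mul(Mul(-20847, Rational(-1, 11802)), Pow(-25191, -1)) = Mul(Rational(6949, 3934), Rational(-1, 25191)) = Rational(-6949, 99101394) ≈ -7.0120e-5)
Add(Function('V')(71, 190), Mul(-1, H)) = Add(Mul(Pow(Add(67, 190), -1), Add(71, 190)), Mul(-1, Rational(-6949, 99101394))) = Add(Mul(Pow(257, -1), 261), Rational(6949, 99101394)) = Add(Mul(Rational(1, 257), 261), Rational(6949, 99101394)) = Add(Rational(261, 257), Rational(6949, 99101394)) = Rational(25867249727, 25469058258)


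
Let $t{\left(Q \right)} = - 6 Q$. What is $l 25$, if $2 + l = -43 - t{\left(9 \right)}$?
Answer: $225$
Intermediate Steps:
$l = 9$ ($l = -2 - \left(43 - 54\right) = -2 - -11 = -2 + \left(-43 + 54\right) = -2 + 11 = 9$)
$l 25 = 9 \cdot 25 = 225$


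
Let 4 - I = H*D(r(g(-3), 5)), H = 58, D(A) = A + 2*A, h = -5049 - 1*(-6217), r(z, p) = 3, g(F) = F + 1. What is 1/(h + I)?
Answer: 1/650 ≈ 0.0015385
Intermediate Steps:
g(F) = 1 + F
h = 1168 (h = -5049 + 6217 = 1168)
D(A) = 3*A
I = -518 (I = 4 - 58*3*3 = 4 - 58*9 = 4 - 1*522 = 4 - 522 = -518)
1/(h + I) = 1/(1168 - 518) = 1/650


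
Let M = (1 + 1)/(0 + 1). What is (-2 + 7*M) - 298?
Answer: -286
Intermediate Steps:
M = 2 (M = 2/1 = 2*1 = 2)
(-2 + 7*M) - 298 = (-2 + 7*2) - 298 = (-2 + 14) - 298 = 12 - 298 = -286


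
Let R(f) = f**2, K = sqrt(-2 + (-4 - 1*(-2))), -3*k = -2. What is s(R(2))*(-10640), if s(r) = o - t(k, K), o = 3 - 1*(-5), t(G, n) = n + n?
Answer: -85120 + 42560*I ≈ -85120.0 + 42560.0*I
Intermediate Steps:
k = 2/3 (k = -1/3*(-2) = 2/3 ≈ 0.66667)
K = 2*I (K = sqrt(-2 + (-4 + 2)) = sqrt(-2 - 2) = sqrt(-4) = 2*I ≈ 2.0*I)
t(G, n) = 2*n
o = 8 (o = 3 + 5 = 8)
s(r) = 8 - 4*I (s(r) = 8 - 2*2*I = 8 - 4*I)
s(R(2))*(-10640) = (8 - 4*I)*(-10640) = -85120 + 42560*I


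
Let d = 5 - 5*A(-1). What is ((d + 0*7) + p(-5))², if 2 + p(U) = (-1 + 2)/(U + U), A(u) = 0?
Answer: 841/100 ≈ 8.4100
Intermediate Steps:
p(U) = -2 + 1/(2*U) (p(U) = -2 + (-1 + 2)/(U + U) = -2 + 1/(2*U))
d = 5 (d = 5 - 5*0 = 5 + 0 = 5)
((d + 0*7) + p(-5))² = ((5 + 0*7) + (-2 + (½)/(-5)))² = ((5 + 0) + (-2 + (½)*(-⅕)))² = (5 + (-2 - ⅒))² = (5 - 21/10)² = (29/10)² = 841/100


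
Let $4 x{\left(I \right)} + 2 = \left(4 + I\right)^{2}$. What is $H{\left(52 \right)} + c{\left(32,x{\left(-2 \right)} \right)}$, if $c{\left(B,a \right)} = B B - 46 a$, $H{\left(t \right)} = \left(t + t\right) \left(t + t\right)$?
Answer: $11817$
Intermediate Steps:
$x{\left(I \right)} = - \frac{1}{2} + \frac{\left(4 + I\right)^{2}}{4}$
$H{\left(t \right)} = 4 t^{2}$ ($H{\left(t \right)} = 2 t 2 t = 4 t^{2}$)
$c{\left(B,a \right)} = B^{2} - 46 a$
$H{\left(52 \right)} + c{\left(32,x{\left(-2 \right)} \right)} = 4 \cdot 52^{2} + \left(32^{2} - 46 \left(- \frac{1}{2} + \frac{\left(4 - 2\right)^{2}}{4}\right)\right) = 4 \cdot 2704 + \left(1024 - 46 \left(- \frac{1}{2} + \frac{2^{2}}{4}\right)\right) = 10816 + \left(1024 - 46 \left(- \frac{1}{2} + \frac{1}{4} \cdot 4\right)\right) = 10816 + \left(1024 - 46 \left(- \frac{1}{2} + 1\right)\right) = 10816 + \left(1024 - 23\right) = 10816 + 1001 = 11817$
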